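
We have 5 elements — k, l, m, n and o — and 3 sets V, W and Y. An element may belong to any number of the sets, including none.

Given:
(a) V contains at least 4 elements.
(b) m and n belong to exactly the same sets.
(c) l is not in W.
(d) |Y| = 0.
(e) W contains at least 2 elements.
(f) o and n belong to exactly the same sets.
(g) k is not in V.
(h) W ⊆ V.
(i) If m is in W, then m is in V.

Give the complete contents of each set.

V = {l, m, n, o}; W = {m, n, o}; Y = {}

From (c): l ∉ W.
From (g): k ∉ V.
(a): only 4 candidates remain for V, so all are in.
(d): Y already has 0, so the rest are out.
(h) contrapositive: k ∉ W.
Suppose m ∉ W: no assignment then satisfies all the clues, so m ∈ W.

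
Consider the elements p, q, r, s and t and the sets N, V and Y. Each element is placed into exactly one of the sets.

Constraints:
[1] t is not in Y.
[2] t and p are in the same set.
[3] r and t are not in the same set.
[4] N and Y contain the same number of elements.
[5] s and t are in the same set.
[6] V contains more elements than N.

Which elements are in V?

V = {p, s, t}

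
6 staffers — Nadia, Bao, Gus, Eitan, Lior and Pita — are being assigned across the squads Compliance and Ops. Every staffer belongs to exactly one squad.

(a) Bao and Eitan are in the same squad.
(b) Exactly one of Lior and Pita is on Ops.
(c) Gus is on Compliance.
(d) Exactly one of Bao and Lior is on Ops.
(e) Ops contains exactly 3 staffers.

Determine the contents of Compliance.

Compliance = {Gus, Lior, Nadia}

From (c): Gus ∈ Compliance.
Suppose Nadia ∉ Compliance: no assignment then satisfies all the clues, so Nadia ∈ Compliance.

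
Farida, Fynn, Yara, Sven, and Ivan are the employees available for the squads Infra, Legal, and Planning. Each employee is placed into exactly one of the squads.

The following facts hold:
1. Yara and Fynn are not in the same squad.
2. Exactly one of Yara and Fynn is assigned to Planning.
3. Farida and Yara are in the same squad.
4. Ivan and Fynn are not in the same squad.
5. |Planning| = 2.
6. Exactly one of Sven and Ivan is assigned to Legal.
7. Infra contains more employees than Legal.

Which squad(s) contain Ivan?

Ivan: Legal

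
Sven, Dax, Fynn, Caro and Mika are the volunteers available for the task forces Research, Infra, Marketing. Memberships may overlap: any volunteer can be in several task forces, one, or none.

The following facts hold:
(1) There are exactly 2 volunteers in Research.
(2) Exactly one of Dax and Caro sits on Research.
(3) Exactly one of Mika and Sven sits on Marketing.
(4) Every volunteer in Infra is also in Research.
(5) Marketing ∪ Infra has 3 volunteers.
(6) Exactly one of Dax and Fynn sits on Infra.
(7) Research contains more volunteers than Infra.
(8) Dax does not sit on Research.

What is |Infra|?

1

From (8): Dax ∉ Research.
(2) (exactly one): Caro ∈ Research.
(4) contrapositive: Dax ∉ Infra.
(6) (exactly one): Fynn ∈ Infra.
(4) with Fynn ∈ Infra: Fynn ∈ Research.
(1): Research already has 2, so the rest are out.
(4) contrapositive: Sven ∉ Infra.
(4) contrapositive: Mika ∉ Infra.
Suppose Caro ∈ Infra: no assignment then satisfies all the clues, so Caro ∉ Infra.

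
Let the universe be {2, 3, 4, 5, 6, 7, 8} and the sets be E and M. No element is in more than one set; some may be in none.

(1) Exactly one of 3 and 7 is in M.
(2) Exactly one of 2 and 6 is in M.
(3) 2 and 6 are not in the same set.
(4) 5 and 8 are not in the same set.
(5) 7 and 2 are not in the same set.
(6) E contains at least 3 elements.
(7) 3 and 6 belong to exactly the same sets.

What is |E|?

3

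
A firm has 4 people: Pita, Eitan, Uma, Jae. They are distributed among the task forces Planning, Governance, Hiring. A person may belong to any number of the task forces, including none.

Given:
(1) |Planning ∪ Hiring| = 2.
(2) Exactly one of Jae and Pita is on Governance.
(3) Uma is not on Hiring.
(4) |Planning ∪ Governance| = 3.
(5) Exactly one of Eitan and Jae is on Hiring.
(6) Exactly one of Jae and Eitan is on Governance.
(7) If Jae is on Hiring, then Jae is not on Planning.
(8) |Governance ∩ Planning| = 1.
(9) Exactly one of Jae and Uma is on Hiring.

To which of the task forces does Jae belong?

Jae: Hiring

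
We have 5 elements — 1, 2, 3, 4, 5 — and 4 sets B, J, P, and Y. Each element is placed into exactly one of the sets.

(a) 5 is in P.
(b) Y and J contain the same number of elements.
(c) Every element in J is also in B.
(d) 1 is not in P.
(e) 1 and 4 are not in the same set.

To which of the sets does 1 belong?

From (a): 5 ∈ P.
From (d): 1 ∉ P.
Suppose 1 ∉ B: no assignment then satisfies all the clues, so 1 ∈ B.

1: B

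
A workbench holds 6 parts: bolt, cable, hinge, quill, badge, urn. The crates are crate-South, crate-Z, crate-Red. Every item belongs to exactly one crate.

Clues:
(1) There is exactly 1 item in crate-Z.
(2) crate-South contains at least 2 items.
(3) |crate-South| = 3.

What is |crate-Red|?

2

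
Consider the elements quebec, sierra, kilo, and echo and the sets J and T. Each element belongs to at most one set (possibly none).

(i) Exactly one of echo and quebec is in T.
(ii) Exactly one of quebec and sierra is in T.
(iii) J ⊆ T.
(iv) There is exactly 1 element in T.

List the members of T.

T = {quebec}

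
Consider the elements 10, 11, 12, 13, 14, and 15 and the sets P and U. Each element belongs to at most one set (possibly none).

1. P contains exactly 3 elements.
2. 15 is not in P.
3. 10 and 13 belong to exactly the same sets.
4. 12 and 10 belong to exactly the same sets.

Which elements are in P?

P = {10, 12, 13}

From (2): 15 ∉ P.
Suppose 10 ∉ P: no assignment then satisfies all the clues, so 10 ∈ P.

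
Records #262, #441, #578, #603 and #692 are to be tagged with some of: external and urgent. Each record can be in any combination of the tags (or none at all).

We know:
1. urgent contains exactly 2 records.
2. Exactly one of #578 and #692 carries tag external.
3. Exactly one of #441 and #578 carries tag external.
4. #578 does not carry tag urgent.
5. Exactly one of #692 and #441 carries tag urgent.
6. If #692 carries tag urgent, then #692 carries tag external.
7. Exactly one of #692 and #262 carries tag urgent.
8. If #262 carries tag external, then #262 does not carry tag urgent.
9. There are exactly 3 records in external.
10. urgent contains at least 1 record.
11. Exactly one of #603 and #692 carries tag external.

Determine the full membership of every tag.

external = {#262, #441, #692}; urgent = {#603, #692}

From (4): #578 ∉ urgent.
Suppose #262 ∉ external: no assignment then satisfies all the clues, so #262 ∈ external.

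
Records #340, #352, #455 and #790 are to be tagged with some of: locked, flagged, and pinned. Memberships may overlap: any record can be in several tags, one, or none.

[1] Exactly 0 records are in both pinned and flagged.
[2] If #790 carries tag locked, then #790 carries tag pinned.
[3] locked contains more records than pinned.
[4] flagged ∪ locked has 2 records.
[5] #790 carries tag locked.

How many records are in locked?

2

From (5): #790 ∈ locked.
(2): #790 ∈ pinned.
Suppose #340 ∈ pinned: no assignment then satisfies all the clues, so #340 ∉ pinned.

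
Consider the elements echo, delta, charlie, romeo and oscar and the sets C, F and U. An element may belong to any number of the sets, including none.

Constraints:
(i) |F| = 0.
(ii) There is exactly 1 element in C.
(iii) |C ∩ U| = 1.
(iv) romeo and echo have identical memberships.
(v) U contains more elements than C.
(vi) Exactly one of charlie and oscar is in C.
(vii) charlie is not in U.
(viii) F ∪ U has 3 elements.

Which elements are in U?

U = {echo, oscar, romeo}

From (vii): charlie ∉ U.
(i): F already has 0, so the rest are out.
Suppose echo ∉ U: no assignment then satisfies all the clues, so echo ∈ U.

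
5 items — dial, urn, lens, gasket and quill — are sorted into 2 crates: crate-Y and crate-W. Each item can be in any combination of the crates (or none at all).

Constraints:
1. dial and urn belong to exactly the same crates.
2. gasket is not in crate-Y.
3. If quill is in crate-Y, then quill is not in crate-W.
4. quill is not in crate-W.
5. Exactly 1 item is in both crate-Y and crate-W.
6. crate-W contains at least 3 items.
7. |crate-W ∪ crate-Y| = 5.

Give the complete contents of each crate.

crate-Y = {lens, quill}; crate-W = {dial, gasket, lens, urn}

From (2): gasket ∉ crate-Y.
From (4): quill ∉ crate-W.
Suppose dial ∈ crate-Y: no assignment then satisfies all the clues, so dial ∉ crate-Y.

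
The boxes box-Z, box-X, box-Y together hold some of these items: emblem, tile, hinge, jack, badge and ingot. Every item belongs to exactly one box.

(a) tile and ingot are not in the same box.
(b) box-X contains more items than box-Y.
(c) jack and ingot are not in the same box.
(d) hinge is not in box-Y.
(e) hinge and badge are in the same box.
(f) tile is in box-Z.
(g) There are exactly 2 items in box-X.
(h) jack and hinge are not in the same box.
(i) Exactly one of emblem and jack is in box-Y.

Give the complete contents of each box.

box-Z = {badge, hinge, tile}; box-X = {emblem, ingot}; box-Y = {jack}

From (d): hinge ∉ box-Y.
From (f): tile ∈ box-Z.
(a): ingot ∉ box-Z.
(e): badge matches hinge: badge ∉ box-Y.
Suppose emblem ∈ box-Z: no assignment then satisfies all the clues, so emblem ∉ box-Z.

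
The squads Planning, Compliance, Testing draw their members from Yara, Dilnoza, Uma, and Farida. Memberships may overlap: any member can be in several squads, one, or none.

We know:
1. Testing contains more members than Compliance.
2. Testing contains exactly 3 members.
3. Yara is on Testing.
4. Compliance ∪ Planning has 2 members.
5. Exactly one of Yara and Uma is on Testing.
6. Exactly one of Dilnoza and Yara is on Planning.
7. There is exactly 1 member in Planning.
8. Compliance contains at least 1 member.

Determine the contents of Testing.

From (3): Yara ∈ Testing.
(5) (exactly one): Uma ∉ Testing.
(2): only 3 candidates remain for Testing, so all are in.

Testing = {Dilnoza, Farida, Yara}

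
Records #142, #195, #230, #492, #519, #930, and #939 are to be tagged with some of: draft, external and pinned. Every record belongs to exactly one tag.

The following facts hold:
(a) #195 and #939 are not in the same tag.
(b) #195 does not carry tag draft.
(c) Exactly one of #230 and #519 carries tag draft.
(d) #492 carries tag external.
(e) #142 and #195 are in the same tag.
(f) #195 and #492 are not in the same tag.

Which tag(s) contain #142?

#142: pinned

From (b): #195 ∉ draft.
From (d): #492 ∈ external.
(e): #142 matches #195: #142 ∉ draft.
(f): #195 ∉ external.
Only one tag left: #195 ∈ pinned.
(a): #939 ∉ pinned.
(e): #142 matches #195: #142 ∉ external.
(e): #142 matches #195: #142 ∈ pinned.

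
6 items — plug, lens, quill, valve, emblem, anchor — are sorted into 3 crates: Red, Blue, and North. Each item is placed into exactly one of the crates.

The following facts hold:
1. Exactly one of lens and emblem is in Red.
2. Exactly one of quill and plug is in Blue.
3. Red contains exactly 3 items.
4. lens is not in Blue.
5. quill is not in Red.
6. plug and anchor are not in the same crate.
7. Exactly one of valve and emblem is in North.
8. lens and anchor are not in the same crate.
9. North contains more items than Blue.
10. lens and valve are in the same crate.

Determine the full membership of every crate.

Red = {lens, plug, valve}; Blue = {quill}; North = {anchor, emblem}

From (4): lens ∉ Blue.
From (5): quill ∉ Red.
(10): valve matches lens: valve ∉ Blue.
Suppose plug ∉ Red: no assignment then satisfies all the clues, so plug ∈ Red.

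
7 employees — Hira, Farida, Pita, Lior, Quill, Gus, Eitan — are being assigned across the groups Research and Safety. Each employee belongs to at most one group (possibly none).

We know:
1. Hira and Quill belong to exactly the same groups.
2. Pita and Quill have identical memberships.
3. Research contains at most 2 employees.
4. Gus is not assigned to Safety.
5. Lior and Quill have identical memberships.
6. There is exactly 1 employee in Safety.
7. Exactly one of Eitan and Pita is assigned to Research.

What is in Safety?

From (4): Gus ∉ Safety.
Suppose Hira ∈ Safety: no assignment then satisfies all the clues, so Hira ∉ Safety.

Safety = {Farida}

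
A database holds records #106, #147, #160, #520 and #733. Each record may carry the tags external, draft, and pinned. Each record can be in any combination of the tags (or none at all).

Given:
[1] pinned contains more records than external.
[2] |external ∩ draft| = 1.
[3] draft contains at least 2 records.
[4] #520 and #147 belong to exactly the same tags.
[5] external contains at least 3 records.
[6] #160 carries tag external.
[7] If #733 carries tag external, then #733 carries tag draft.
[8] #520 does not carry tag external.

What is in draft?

draft = {#147, #520, #733}

From (6): #160 ∈ external.
From (8): #520 ∉ external.
(4): #147 matches #520: #147 ∉ external.
(5): only 3 candidates remain for external, so all are in.
(7): #733 ∈ draft.
Suppose #106 ∈ draft: no assignment then satisfies all the clues, so #106 ∉ draft.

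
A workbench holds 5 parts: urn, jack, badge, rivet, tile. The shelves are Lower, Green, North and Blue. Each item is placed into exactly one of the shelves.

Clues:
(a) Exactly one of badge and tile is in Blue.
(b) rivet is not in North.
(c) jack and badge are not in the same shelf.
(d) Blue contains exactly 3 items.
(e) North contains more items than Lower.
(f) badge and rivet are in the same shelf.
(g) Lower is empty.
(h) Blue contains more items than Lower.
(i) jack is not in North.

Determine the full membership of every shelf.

Lower = {}; Green = {jack}; North = {tile}; Blue = {badge, rivet, urn}

From (b): rivet ∉ North.
From (i): jack ∉ North.
(f): badge matches rivet: badge ∉ North.
(g): Lower already has 0, so the rest are out.
Suppose urn ∈ Green: no assignment then satisfies all the clues, so urn ∉ Green.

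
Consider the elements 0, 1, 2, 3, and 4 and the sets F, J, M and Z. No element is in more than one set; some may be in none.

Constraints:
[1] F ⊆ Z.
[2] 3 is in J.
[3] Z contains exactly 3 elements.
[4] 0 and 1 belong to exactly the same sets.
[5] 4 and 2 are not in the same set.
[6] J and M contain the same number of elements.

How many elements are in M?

1

From (2): 3 ∈ J.
Suppose 0 ∈ F: no assignment then satisfies all the clues, so 0 ∉ F.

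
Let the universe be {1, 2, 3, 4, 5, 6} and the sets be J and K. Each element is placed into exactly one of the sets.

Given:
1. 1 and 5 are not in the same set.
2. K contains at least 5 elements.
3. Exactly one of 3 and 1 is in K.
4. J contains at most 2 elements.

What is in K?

K = {2, 3, 4, 5, 6}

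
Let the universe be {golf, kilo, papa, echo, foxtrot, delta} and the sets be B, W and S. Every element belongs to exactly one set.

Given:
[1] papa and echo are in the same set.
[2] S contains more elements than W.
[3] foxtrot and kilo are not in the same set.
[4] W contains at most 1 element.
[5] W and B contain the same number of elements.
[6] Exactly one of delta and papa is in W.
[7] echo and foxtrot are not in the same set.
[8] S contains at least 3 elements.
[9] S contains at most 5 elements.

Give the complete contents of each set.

B = {foxtrot}; W = {delta}; S = {echo, golf, kilo, papa}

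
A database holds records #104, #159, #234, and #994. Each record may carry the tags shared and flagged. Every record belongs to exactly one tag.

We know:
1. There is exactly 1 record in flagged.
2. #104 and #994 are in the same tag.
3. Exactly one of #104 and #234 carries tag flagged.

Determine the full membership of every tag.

shared = {#104, #159, #994}; flagged = {#234}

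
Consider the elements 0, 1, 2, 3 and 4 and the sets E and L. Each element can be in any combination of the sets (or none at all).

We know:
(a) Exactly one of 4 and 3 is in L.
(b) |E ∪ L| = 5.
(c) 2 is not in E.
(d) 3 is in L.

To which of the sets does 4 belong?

4: E

From (c): 2 ∉ E.
From (d): 3 ∈ L.
(a) (exactly one): 4 ∉ L.
Suppose 4 ∉ E: no assignment then satisfies all the clues, so 4 ∈ E.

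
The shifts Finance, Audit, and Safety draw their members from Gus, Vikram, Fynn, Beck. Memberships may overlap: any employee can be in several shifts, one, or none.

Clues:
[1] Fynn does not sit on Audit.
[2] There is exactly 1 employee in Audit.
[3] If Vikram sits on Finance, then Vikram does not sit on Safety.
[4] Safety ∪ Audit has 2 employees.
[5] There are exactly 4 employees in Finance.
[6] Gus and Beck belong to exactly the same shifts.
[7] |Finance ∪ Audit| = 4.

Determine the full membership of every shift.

Finance = {Beck, Fynn, Gus, Vikram}; Audit = {Vikram}; Safety = {Fynn}

From (1): Fynn ∉ Audit.
(5): only 4 candidates remain for Finance, so all are in.
(3): Vikram ∉ Safety.
Suppose Gus ∈ Audit: no assignment then satisfies all the clues, so Gus ∉ Audit.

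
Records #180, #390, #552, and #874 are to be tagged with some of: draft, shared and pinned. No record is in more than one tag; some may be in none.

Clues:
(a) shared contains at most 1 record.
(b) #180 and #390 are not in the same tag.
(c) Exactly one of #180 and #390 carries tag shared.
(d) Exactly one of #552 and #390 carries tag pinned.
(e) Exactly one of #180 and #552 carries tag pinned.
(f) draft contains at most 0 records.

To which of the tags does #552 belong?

#552: pinned

(f): draft already has 0, so the rest are out.
Suppose #552 ∈ shared: no assignment then satisfies all the clues, so #552 ∉ shared.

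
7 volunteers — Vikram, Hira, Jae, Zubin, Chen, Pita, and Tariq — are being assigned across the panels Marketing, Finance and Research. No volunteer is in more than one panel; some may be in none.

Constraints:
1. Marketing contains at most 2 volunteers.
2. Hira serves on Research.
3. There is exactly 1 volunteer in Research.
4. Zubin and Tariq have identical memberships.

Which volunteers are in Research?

Research = {Hira}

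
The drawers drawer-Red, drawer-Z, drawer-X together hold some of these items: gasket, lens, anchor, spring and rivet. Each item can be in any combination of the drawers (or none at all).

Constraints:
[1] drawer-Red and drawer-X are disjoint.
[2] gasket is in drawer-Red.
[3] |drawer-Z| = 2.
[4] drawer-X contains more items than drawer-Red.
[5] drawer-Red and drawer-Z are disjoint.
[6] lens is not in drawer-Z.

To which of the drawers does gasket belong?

gasket: drawer-Red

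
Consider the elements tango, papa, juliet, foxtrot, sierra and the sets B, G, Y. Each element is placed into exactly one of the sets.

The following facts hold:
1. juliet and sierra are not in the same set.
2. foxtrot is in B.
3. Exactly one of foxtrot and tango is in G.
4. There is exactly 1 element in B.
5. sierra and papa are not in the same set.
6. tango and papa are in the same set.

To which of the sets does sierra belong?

sierra: Y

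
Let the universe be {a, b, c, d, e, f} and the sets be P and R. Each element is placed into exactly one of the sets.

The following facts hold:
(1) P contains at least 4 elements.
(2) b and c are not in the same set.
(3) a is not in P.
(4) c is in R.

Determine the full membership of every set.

P = {b, d, e, f}; R = {a, c}

From (3): a ∉ P.
From (4): c ∈ R.
(1): only 4 candidates remain for P, so all are in.
Only one set left: a ∈ R.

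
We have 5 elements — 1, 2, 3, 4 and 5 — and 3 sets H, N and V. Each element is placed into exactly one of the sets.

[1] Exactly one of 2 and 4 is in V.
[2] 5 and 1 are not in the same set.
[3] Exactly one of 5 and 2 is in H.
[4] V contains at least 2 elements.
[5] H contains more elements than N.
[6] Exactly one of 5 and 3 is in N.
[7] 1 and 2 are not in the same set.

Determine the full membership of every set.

H = {2, 3}; N = {5}; V = {1, 4}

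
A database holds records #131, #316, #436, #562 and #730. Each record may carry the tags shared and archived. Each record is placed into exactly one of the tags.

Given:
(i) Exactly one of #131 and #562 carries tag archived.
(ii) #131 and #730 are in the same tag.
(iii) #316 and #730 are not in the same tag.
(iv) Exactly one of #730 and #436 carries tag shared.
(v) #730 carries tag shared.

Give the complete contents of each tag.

shared = {#131, #730}; archived = {#316, #436, #562}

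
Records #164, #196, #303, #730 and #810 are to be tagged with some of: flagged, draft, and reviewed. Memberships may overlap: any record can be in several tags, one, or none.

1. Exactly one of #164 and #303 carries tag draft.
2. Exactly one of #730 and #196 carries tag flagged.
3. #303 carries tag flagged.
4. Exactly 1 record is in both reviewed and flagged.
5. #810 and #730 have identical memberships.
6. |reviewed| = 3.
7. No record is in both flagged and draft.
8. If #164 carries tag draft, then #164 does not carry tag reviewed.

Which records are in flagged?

flagged = {#196, #303}

From (3): #303 ∈ flagged.
(7) (disjoint): #303 ∉ draft.
(1) (exactly one): #164 ∈ draft.
(7) (disjoint): #164 ∉ flagged.
(8): #164 ∉ reviewed.
Suppose #196 ∉ flagged: no assignment then satisfies all the clues, so #196 ∈ flagged.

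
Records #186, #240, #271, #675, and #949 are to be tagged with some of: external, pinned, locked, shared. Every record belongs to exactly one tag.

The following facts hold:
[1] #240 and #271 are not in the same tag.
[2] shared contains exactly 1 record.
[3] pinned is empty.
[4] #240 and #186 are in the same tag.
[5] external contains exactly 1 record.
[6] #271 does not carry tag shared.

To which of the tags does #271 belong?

From (6): #271 ∉ shared.
(3): pinned already has 0, so the rest are out.
Suppose #271 ∉ external: no assignment then satisfies all the clues, so #271 ∈ external.

#271: external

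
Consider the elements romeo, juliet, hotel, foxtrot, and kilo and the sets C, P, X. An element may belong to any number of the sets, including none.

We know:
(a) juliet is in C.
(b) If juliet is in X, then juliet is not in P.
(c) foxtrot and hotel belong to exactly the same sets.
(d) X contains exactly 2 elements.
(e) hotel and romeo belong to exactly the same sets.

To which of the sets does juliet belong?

juliet: C, X

From (a): juliet ∈ C.
Suppose juliet ∈ P: no assignment then satisfies all the clues, so juliet ∉ P.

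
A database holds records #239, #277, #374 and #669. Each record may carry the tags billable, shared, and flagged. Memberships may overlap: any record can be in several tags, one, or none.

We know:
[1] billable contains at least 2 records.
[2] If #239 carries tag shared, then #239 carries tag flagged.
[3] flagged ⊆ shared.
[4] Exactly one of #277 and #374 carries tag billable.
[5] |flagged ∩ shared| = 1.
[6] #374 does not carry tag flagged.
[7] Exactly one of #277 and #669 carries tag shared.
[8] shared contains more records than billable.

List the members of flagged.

From (6): #374 ∉ flagged.
Suppose #239 ∉ flagged: no assignment then satisfies all the clues, so #239 ∈ flagged.

flagged = {#239}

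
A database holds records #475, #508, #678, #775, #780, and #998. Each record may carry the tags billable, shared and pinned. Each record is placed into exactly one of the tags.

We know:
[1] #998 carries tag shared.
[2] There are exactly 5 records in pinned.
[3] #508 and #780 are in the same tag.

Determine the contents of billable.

billable = {}

From (1): #998 ∈ shared.
(2): only 5 candidates remain for pinned, so all are in.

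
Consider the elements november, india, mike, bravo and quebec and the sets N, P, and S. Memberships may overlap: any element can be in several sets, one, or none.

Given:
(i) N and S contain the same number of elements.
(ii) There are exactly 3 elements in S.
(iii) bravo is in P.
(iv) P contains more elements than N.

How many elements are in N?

3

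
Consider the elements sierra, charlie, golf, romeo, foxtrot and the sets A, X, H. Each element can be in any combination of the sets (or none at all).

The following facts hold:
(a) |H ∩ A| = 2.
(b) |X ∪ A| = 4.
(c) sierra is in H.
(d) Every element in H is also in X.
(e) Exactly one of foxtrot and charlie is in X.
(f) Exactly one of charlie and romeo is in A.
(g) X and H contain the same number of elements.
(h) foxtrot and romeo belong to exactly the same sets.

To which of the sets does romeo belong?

romeo: A, H, X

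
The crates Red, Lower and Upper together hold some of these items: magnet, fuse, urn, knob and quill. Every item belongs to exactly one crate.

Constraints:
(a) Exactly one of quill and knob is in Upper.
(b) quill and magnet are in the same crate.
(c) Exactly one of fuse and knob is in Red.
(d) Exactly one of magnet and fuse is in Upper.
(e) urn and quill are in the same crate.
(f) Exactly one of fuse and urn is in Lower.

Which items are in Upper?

Upper = {magnet, quill, urn}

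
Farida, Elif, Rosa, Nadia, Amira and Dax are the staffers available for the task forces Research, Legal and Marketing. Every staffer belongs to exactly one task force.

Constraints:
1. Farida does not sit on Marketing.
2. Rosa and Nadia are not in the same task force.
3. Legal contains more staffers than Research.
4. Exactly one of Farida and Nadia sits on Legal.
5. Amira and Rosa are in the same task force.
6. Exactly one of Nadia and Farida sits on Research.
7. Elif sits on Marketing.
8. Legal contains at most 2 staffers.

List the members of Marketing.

Marketing = {Amira, Elif, Rosa}

From (1): Farida ∉ Marketing.
From (7): Elif ∈ Marketing.
Suppose Rosa ∉ Marketing: no assignment then satisfies all the clues, so Rosa ∈ Marketing.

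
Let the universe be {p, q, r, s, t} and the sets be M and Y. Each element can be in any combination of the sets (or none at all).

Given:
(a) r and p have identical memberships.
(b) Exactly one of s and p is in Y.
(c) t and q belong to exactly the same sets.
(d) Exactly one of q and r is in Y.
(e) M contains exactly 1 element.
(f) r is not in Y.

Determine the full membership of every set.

M = {s}; Y = {q, s, t}

From (f): r ∉ Y.
(a): p matches r: p ∉ Y.
(b) (exactly one): s ∈ Y.
(d) (exactly one): q ∈ Y.
(c): t matches q: t ∈ Y.
Suppose p ∈ M: no assignment then satisfies all the clues, so p ∉ M.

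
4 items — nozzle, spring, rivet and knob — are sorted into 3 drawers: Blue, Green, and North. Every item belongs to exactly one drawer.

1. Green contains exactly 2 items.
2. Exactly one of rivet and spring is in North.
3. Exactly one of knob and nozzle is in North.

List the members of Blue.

Blue = {}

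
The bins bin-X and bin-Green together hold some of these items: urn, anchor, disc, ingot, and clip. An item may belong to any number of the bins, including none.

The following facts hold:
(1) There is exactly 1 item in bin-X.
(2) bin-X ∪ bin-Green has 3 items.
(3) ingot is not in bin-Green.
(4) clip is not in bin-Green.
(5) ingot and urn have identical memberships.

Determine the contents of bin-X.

bin-X = {clip}

From (3): ingot ∉ bin-Green.
From (4): clip ∉ bin-Green.
(5): urn matches ingot: urn ∉ bin-Green.
Suppose urn ∈ bin-X: no assignment then satisfies all the clues, so urn ∉ bin-X.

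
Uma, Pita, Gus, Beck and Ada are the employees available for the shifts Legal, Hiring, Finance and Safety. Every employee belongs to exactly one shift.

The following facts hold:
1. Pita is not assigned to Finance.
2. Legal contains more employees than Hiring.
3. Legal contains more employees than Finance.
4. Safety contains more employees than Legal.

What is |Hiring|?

0

From (1): Pita ∉ Finance.
Suppose Uma ∈ Hiring: no assignment then satisfies all the clues, so Uma ∉ Hiring.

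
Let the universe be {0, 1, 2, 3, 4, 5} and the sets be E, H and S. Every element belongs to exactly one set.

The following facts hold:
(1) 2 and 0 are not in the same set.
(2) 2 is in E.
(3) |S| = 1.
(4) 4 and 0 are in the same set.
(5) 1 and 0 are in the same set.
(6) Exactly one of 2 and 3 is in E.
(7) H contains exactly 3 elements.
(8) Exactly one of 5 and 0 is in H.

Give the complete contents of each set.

E = {2, 5}; H = {0, 1, 4}; S = {3}

From (2): 2 ∈ E.
(1): 0 ∉ E.
(4): 4 matches 0: 4 ∉ E.
(5): 1 matches 0: 1 ∉ E.
(6) (exactly one): 3 ∉ E.
Suppose 0 ∉ H: no assignment then satisfies all the clues, so 0 ∈ H.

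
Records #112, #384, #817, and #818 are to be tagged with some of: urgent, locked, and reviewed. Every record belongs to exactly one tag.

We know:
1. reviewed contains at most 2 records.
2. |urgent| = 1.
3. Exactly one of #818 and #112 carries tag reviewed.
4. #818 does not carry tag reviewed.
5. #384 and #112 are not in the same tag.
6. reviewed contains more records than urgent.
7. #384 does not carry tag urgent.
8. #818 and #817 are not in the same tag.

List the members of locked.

locked = {#384}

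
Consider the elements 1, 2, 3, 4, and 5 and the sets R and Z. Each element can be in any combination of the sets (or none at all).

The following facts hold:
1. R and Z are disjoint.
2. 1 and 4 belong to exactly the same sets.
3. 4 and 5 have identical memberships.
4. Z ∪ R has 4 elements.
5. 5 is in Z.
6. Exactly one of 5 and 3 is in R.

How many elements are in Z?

3

From (5): 5 ∈ Z.
(1) (disjoint): 5 ∉ R.
(3): 4 matches 5: 4 ∉ R.
(3): 4 matches 5: 4 ∈ Z.
(6) (exactly one): 3 ∈ R.
(1) (disjoint): 3 ∉ Z.
(2): 1 matches 4: 1 ∉ R.
(2): 1 matches 4: 1 ∈ Z.
Suppose 2 ∈ R: no assignment then satisfies all the clues, so 2 ∉ R.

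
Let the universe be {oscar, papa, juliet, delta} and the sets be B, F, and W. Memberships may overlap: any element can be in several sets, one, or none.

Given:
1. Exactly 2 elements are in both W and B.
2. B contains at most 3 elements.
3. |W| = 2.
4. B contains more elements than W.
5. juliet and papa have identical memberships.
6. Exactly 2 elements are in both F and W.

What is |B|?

3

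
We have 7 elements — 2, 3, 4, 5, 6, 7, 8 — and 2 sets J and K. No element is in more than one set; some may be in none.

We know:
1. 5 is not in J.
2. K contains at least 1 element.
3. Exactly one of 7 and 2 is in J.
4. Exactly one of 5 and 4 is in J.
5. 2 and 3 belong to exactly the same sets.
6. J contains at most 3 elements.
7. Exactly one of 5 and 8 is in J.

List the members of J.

J = {4, 7, 8}

From (1): 5 ∉ J.
(4) (exactly one): 4 ∈ J.
(7) (exactly one): 8 ∈ J.
Suppose 2 ∈ J: no assignment then satisfies all the clues, so 2 ∉ J.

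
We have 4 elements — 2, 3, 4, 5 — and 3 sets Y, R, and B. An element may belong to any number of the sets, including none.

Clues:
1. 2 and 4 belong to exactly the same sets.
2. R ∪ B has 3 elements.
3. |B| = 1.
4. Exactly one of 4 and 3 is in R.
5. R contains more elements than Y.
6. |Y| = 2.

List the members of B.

B = {5}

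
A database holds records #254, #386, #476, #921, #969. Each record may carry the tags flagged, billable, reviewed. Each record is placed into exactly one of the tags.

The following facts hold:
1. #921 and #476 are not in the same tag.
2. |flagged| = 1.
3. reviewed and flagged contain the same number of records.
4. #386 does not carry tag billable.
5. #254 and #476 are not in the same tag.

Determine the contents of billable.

billable = {#254, #921, #969}

From (4): #386 ∉ billable.
Suppose #254 ∉ billable: no assignment then satisfies all the clues, so #254 ∈ billable.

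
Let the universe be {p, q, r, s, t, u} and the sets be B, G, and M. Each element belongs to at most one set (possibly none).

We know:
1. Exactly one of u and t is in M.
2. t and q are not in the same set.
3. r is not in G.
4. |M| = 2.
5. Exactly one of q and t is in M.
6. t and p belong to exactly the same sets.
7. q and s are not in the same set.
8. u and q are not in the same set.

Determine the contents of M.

M = {p, t}

From (3): r ∉ G.
Suppose p ∉ M: no assignment then satisfies all the clues, so p ∈ M.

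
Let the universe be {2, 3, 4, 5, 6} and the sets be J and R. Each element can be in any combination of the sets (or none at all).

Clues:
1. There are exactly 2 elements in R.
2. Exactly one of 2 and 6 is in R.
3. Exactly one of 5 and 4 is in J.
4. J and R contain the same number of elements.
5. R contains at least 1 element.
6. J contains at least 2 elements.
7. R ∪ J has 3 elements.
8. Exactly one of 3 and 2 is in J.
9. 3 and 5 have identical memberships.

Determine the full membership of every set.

J = {2, 4}; R = {4, 6}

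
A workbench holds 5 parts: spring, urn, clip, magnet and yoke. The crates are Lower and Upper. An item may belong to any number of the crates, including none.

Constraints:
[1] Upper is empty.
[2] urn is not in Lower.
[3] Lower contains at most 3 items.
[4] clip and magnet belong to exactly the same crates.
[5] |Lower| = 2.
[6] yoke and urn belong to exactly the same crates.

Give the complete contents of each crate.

Lower = {clip, magnet}; Upper = {}

From (2): urn ∉ Lower.
(1): Upper already has 0, so the rest are out.
(6): yoke matches urn: yoke ∉ Lower.
Suppose spring ∈ Lower: no assignment then satisfies all the clues, so spring ∉ Lower.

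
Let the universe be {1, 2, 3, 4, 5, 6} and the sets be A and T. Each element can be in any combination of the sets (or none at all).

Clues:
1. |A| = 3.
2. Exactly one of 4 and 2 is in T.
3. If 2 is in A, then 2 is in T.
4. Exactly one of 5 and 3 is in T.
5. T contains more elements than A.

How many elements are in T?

4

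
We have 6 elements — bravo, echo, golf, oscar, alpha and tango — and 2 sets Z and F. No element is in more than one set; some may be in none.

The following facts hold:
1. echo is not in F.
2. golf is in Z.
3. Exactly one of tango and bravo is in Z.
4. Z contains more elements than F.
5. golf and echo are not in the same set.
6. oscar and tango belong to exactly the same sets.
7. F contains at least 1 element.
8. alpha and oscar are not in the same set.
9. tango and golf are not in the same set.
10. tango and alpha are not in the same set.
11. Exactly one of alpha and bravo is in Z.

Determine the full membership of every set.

Z = {bravo, golf}; F = {alpha}

From (1): echo ∉ F.
From (2): golf ∈ Z.
(5): echo ∉ Z.
(9): tango ∉ Z.
(3) (exactly one): bravo ∈ Z.
(6): oscar matches tango: oscar ∉ Z.
(11) (exactly one): alpha ∉ Z.
Suppose oscar ∈ F: no assignment then satisfies all the clues, so oscar ∉ F.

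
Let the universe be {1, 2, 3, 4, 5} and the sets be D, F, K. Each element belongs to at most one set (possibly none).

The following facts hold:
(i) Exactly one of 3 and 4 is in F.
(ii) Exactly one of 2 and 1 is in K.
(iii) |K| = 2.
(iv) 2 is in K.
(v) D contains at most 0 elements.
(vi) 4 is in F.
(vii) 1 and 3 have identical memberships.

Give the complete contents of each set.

D = {}; F = {4}; K = {2, 5}

From (iv): 2 ∈ K.
From (vi): 4 ∈ F.
(i) (exactly one): 3 ∉ F.
(ii) (exactly one): 1 ∉ K.
(v): D already has 0, so the rest are out.
(vii): 1 matches 3: 1 ∉ F.
(vii): 3 matches 1: 3 ∉ K.
(iii): only 2 candidates remain for K, so all are in.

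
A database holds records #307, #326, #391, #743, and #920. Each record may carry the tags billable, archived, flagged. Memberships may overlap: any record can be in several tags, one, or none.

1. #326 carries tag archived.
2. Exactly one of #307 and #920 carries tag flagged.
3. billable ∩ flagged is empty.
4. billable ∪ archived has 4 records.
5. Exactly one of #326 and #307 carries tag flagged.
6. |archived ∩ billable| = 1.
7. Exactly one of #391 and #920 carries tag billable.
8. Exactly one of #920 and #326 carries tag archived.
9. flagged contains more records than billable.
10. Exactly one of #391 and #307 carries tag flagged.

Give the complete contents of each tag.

From (1): #326 ∈ archived.
(8) (exactly one): #920 ∉ archived.
Suppose #307 ∈ billable: no assignment then satisfies all the clues, so #307 ∉ billable.

billable = {#391}; archived = {#307, #326, #391, #743}; flagged = {#307, #743}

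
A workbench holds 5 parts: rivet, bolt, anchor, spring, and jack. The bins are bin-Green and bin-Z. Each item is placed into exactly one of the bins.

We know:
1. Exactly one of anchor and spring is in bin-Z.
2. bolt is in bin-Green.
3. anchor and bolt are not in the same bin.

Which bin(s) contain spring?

spring: bin-Green

From (2): bolt ∈ bin-Green.
(3): anchor ∉ bin-Green.
Only one bin left: anchor ∈ bin-Z.
(1) (exactly one): spring ∉ bin-Z.
Only one bin left: spring ∈ bin-Green.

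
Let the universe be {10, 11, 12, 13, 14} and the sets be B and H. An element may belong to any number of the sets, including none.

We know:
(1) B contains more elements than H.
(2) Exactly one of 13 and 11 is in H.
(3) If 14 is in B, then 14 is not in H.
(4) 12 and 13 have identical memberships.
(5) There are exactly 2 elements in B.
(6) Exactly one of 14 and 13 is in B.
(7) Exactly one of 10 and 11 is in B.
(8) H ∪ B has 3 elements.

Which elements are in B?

B = {10, 14}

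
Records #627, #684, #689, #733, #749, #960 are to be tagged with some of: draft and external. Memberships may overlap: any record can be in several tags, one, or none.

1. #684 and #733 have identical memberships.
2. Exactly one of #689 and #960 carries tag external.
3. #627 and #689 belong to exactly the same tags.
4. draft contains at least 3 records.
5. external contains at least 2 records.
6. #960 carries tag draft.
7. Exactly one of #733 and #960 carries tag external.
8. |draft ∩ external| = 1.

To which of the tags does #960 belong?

#960: draft, external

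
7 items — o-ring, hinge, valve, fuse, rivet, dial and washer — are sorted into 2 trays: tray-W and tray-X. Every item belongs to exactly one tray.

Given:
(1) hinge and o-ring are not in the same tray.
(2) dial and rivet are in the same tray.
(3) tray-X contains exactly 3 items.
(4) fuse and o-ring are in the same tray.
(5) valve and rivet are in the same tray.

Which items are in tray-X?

tray-X = {fuse, o-ring, washer}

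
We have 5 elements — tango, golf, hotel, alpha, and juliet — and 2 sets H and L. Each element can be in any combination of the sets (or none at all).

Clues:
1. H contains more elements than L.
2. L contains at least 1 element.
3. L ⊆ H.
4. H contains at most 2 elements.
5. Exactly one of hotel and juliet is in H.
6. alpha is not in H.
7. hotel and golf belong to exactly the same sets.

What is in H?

H = {juliet, tango}

From (6): alpha ∉ H.
(3) contrapositive: alpha ∉ L.
Suppose tango ∉ H: no assignment then satisfies all the clues, so tango ∈ H.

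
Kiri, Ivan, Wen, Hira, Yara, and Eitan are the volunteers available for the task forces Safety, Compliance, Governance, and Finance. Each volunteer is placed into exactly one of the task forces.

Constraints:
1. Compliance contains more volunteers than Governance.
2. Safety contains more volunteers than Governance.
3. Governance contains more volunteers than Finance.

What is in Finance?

Finance = {}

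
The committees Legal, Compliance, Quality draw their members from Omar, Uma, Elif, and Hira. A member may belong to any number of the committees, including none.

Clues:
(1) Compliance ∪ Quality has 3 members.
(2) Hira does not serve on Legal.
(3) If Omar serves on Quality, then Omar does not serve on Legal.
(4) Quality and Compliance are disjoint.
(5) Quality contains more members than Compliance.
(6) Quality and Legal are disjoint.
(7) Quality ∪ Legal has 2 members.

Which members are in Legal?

Legal = {}

From (2): Hira ∉ Legal.
Suppose Omar ∈ Legal: no assignment then satisfies all the clues, so Omar ∉ Legal.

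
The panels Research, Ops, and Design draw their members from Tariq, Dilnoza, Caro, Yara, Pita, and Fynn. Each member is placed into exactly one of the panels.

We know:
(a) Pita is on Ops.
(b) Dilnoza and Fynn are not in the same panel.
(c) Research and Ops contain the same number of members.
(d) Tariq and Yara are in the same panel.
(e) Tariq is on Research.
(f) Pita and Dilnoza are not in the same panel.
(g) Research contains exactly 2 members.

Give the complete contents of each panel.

Research = {Tariq, Yara}; Ops = {Fynn, Pita}; Design = {Caro, Dilnoza}

From (a): Pita ∈ Ops.
From (e): Tariq ∈ Research.
(d): Yara matches Tariq: Yara ∈ Research.
(f): Dilnoza ∉ Ops.
(g): Research already has 2, so the rest are out.
Only one panel left: Dilnoza ∈ Design.
(b): Fynn ∉ Design.
Only one panel left: Fynn ∈ Ops.
Suppose Caro ∈ Ops: no assignment then satisfies all the clues, so Caro ∉ Ops.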